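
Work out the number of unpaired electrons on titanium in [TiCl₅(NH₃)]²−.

1 unpaired electron

Ligand charges: each chloride is −1; ammonia is neutral. With an overall charge of −2 the titanium centre must be in the +3 oxidation state.
Ti sits in group 4, so the d-electron count is 4 − 3 = 1.
In an octahedral field the d¹ configuration is t₂g¹e_g⁰ (only one arrangement possible), giving 1 unpaired electron.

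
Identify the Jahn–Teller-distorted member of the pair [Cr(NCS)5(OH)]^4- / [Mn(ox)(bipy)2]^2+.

[Cr(NCS)5(OH)]^4-: Ligand charges: each isothiocyanate is −1; each hydroxide is −1. With an overall charge of −4 the chromium centre must be in the +2 oxidation state. Chromium is a group-6 element; Cr(II) is therefore d⁴. Hydroxide and isothiocyanate are weak-field ligands for a first-row metal, so the complex is high-spin. The t₂g³e_g¹ (high-spin) configuration has an unevenly filled e_g set; the Jahn–Teller theorem predicts a tetragonal distortion (typically axial elongation) to lift the degeneracy.
[Mn(ox)(bipy)2]^2+: Summing ligand charges against the +2 overall charge gives an oxidation state of +4 for manganese. Mn sits in group 7, so the d-electron count is 7 − 4 = 3. The d³ configuration leaves the e_g set evenly filled (or empty) — no strong Jahn–Teller driving force.

[Cr(NCS)5(OH)]^4-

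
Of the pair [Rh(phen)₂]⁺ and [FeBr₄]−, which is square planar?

For [Rh(phen)₂]⁺: 1,10-phenanthroline is neutral; balancing the +1 overall charge requires Rh(I). Rh sits in group 9, so the d-electron count is 9 − 1 = 8. A 4d d⁸ ion has a large crystal-field splitting; square planar leaves the high-energy d_{x²−y²} orbital empty and maximises CFSE. → square planar.
For [FeBr₄]−: Each bromide is −1; balancing the −1 overall charge requires Fe(III). Fe sits in group 8, so the d-electron count is 8 − 3 = 5. A high-spin d⁵ ion has zero CFSE in either geometry, so four ligands adopt the sterically favoured tetrahedral geometry. → tetrahedral.

[Rh(phen)₂]⁺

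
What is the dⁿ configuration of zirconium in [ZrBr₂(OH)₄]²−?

d⁰

Summing ligand charges against the −2 overall charge gives an oxidation state of +4 for zirconium.
Zr sits in group 4, so the d-electron count is 4 − 4 = 0.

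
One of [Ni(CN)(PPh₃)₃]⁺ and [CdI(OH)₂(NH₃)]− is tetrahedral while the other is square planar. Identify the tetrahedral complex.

For [Ni(CN)(PPh₃)₃]⁺: Ligand charges: each cyanide is −1; triphenylphosphine is neutral. With an overall charge of +1 the nickel centre must be in the +2 oxidation state. Ni sits in group 10, so the d-electron count is 10 − 2 = 8. Cyanide and triphenylphosphine are strong-field ligands (high in the spectrochemical series). A 3d d⁸ ion with strong-field ligands gains enough CFSE to favour square planar over tetrahedral. → square planar.
For [CdI(OH)₂(NH₃)]−: Each iodide is −1; each hydroxide is −1; ammonia is neutral; balancing the −1 overall charge requires Cd(II). Group 12 minus oxidation state 2 gives a d¹⁰ configuration. A d¹⁰ ion has no crystal-field stabilisation preference between square planar and tetrahedral, so four ligands adopt the sterically favoured tetrahedral geometry. → tetrahedral.

[CdI(OH)₂(NH₃)]−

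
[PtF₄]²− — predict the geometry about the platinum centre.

Summing ligand charges against the −2 overall charge gives an oxidation state of +2 for platinum.
Group 10 minus oxidation state 2 gives a d⁸ configuration.
Coordination number: 4.
A 5d d⁸ ion has a large crystal-field splitting; square planar leaves the high-energy d_{x²−y²} orbital empty and maximises CFSE.

square planar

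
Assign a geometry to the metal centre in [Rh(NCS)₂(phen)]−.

Summing ligand charges against the −1 overall charge gives an oxidation state of +1 for rhodium.
Rhodium is a group-9 element; Rh(I) is therefore d⁸.
Counting donor atoms: 2×isothiocyanate (monodentate) → 2 donors; 1×1,10-phenanthroline (bidentate) → 2 donors. Coordination number = 4.
A 4d d⁸ ion has a large crystal-field splitting; square planar leaves the high-energy d_{x²−y²} orbital empty and maximises CFSE.

square planar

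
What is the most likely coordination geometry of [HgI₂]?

Ligand charges: each iodide is −1. With an overall charge of 0 the mercury centre must be in the +2 oxidation state.
Group 12 minus oxidation state 2 gives a d¹⁰ configuration.
With 2 monodentate ligands the coordination number is 2.
A d¹⁰ ion with only two ligands adopts a linear arrangement (sp hybridisation; no CFSE preference).

linear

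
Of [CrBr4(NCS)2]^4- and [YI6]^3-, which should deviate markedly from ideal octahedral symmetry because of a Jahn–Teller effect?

[CrBr4(NCS)2]^4-

[CrBr4(NCS)2]^4-: Ligand charges: each bromide is −1; each isothiocyanate is −1. With an overall charge of −4 the chromium centre must be in the +2 oxidation state. Cr sits in group 6, so the d-electron count is 6 − 2 = 4. Bromide and isothiocyanate are weak-field ligands for a first-row metal, so the complex is high-spin. The t₂g³e_g¹ (high-spin) configuration has an unevenly filled e_g set; the Jahn–Teller theorem predicts a tetragonal distortion (typically axial elongation) to lift the degeneracy.
[YI6]^3-: Summing ligand charges against the −3 overall charge gives an oxidation state of +3 for yttrium. Group 3 minus oxidation state 3 gives a d⁰ configuration. The d⁰ configuration leaves the e_g set evenly filled (or empty) — no strong Jahn–Teller driving force.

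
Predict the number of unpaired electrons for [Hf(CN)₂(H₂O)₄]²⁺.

Each cyanide is −1; water is neutral; balancing the +2 overall charge requires Hf(IV).
Hafnium is a group-4 element; Hf(IV) is therefore d⁰.
In an octahedral field the d⁰ configuration is t₂g⁰e_g⁰, giving 0 unpaired electrons.

0 unpaired electrons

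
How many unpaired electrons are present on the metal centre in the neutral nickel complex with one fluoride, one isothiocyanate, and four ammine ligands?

Each fluoride is −1; each isothiocyanate is −1; ammonia is neutral; balancing the 0 overall charge requires Ni(II).
Group 10 minus oxidation state 2 gives a d⁸ configuration.
In an octahedral field the d⁸ configuration is t₂g⁶e_g² (only one arrangement possible), giving 2 unpaired electrons.

2 unpaired electrons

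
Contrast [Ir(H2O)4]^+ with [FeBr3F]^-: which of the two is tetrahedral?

[FeBr3F]^-

For [Ir(H2O)4]^+: Water is neutral; balancing the +1 overall charge requires Ir(I). Iridium is a group-9 element; Ir(I) is therefore d⁸. A 5d d⁸ ion has a large crystal-field splitting; square planar leaves the high-energy d_{x²−y²} orbital empty and maximises CFSE. → square planar.
For [FeBr3F]^-: Summing ligand charges against the −1 overall charge gives an oxidation state of +3 for iron. Iron is a group-8 element; Fe(III) is therefore d⁵. A high-spin d⁵ ion has zero CFSE in either geometry, so four ligands adopt the sterically favoured tetrahedral geometry. → tetrahedral.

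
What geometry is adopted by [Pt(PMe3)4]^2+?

Summing ligand charges against the +2 overall charge gives an oxidation state of +2 for platinum.
Pt sits in group 10, so the d-electron count is 10 − 2 = 8.
With 4 monodentate ligands the coordination number is 4.
A 5d d⁸ ion has a large crystal-field splitting; square planar leaves the high-energy d_{x²−y²} orbital empty and maximises CFSE.

square planar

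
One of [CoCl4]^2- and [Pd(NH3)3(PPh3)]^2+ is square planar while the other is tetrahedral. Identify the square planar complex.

[Pd(NH3)3(PPh3)]^2+

For [CoCl4]^2-: Summing ligand charges against the −2 overall charge gives an oxidation state of +2 for cobalt. Co sits in group 9, so the d-electron count is 9 − 2 = 7. For a high-spin 3d d⁷ ion with weak-field ligands the small Δₜ gives little square-planar CFSE advantage, so four ligands adopt the sterically favoured tetrahedral geometry. → tetrahedral.
For [Pd(NH3)3(PPh3)]^2+: Ammonia is neutral; triphenylphosphine is neutral; balancing the +2 overall charge requires Pd(II). Palladium is a group-10 element; Pd(II) is therefore d⁸. A 4d d⁸ ion has a large crystal-field splitting; square planar leaves the high-energy d_{x²−y²} orbital empty and maximises CFSE. → square planar.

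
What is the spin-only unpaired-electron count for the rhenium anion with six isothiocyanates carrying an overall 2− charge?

3 unpaired electrons

Ligand charges: each isothiocyanate is −1. With an overall charge of −2 the rhenium centre must be in the +4 oxidation state.
Re sits in group 7, so the d-electron count is 7 − 4 = 3.
In an octahedral field the d³ configuration is t₂g³e_g⁰ (only one arrangement possible), giving 3 unpaired electrons.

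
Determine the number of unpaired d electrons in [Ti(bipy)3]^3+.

1

Ligand charges: 2,2′-bipyridine is neutral. With an overall charge of +3 the titanium centre must be in the +3 oxidation state.
Group 4 minus oxidation state 3 gives a d¹ configuration.
Counting donor atoms: 3×2,2′-bipyridine (bidentate) → 6 donors. Coordination number = 6.
In an octahedral field the d¹ configuration is t₂g¹e_g⁰ (only one arrangement possible), giving 1 unpaired electron.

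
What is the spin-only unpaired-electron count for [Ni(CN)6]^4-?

2

Each cyanide is −1; balancing the −4 overall charge requires Ni(II).
Group 10 minus oxidation state 2 gives a d⁸ configuration.
In an octahedral field the d⁸ configuration is t₂g⁶e_g² (only one arrangement possible), giving 2 unpaired electrons.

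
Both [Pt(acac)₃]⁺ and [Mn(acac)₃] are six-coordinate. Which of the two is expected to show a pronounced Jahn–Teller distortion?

[Pt(acac)₃]⁺: Each acetylacetonate is −1; balancing the +1 overall charge requires Pt(IV). Pt sits in group 10, so the d-electron count is 10 − 4 = 6. A 5d ion has a large Δₒ and is invariably low-spin. The d⁶ configuration leaves the e_g set evenly filled (or empty) — no strong Jahn–Teller driving force.
[Mn(acac)₃]: Each acetylacetonate is −1; balancing the 0 overall charge requires Mn(III). Group 7 minus oxidation state 3 gives a d⁴ configuration. Acetylacetonate is a weak-field ligand for a first-row metal, so the complex is high-spin. The t₂g³e_g¹ (high-spin) configuration has an unevenly filled e_g set; the Jahn–Teller theorem predicts a tetragonal distortion (typically axial elongation) to lift the degeneracy.

[Mn(acac)₃]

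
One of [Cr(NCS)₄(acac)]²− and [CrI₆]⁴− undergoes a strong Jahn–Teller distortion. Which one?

[Cr(NCS)₄(acac)]²−: Summing ligand charges against the −2 overall charge gives an oxidation state of +3 for chromium. Group 6 minus oxidation state 3 gives a d³ configuration. The d³ configuration leaves the e_g set evenly filled (or empty) — no strong Jahn–Teller driving force.
[CrI₆]⁴−: Ligand charges: each iodide is −1. With an overall charge of −4 the chromium centre must be in the +2 oxidation state. Chromium is a group-6 element; Cr(II) is therefore d⁴. Iodide is a weak-field ligand for a first-row metal, so the complex is high-spin. The t₂g³e_g¹ (high-spin) configuration has an unevenly filled e_g set; the Jahn–Teller theorem predicts a tetragonal distortion (typically axial elongation) to lift the degeneracy.

[CrI₆]⁴−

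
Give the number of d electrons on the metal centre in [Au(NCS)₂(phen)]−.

Each isothiocyanate is −1; 1,10-phenanthroline is neutral; balancing the −1 overall charge requires Au(I).
Gold is a group-11 element; Au(I) is therefore d¹⁰.

d10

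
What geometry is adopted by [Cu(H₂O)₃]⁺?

trigonal planar

Ligand charges: water is neutral. With an overall charge of +1 the copper centre must be in the +1 oxidation state.
Group 11 minus oxidation state 1 gives a d¹⁰ configuration.
Coordination number: 3.
Three ligands around a d¹⁰ centre minimise repulsion in a trigonal-planar arrangement.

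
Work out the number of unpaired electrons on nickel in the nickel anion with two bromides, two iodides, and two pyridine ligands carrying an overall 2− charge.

Summing ligand charges against the −2 overall charge gives an oxidation state of +2 for nickel.
Ni sits in group 10, so the d-electron count is 10 − 2 = 8.
In an octahedral field the d⁸ configuration is t₂g⁶e_g² (only one arrangement possible), giving 2 unpaired electrons.

2 unpaired electrons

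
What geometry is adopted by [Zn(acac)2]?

tetrahedral

Summing ligand charges against the 0 overall charge gives an oxidation state of +2 for zinc.
Zn sits in group 12, so the d-electron count is 12 − 2 = 10.
Counting donor atoms: 2×acetylacetonate (bidentate) → 4 donors. Coordination number = 4.
A d¹⁰ ion has no crystal-field stabilisation preference between square planar and tetrahedral, so four ligands adopt the sterically favoured tetrahedral geometry.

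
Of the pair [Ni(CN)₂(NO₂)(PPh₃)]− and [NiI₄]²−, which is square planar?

For [Ni(CN)₂(NO₂)(PPh₃)]−: Ligand charges: each cyanide is −1; each nitro (N-bound nitrite) is −1; triphenylphosphine is neutral. With an overall charge of −1 the nickel centre must be in the +2 oxidation state. Nickel is a group-10 element; Ni(II) is therefore d⁸. Cyanide, nitro (N-bound nitrite), and triphenylphosphine are strong-field ligands (high in the spectrochemical series). A 3d d⁸ ion with strong-field ligands gains enough CFSE to favour square planar over tetrahedral. → square planar.
For [NiI₄]²−: Each iodide is −1; balancing the −2 overall charge requires Ni(II). Ni sits in group 10, so the d-electron count is 10 − 2 = 8. Iodide is a weak-field ligand. With weak-field ligands the CFSE gain from square planar is small, so a 3d d⁸ ion takes the sterically preferred tetrahedral geometry. → tetrahedral.

[Ni(CN)₂(NO₂)(PPh₃)]−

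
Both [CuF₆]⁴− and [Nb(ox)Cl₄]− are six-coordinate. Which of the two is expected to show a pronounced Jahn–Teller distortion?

[CuF₆]⁴−: Each fluoride is −1; balancing the −4 overall charge requires Cu(II). Cu sits in group 11, so the d-electron count is 11 − 2 = 9. The t₂g⁶e_g³ configuration has an unevenly filled e_g set; the Jahn–Teller theorem predicts a tetragonal distortion (typically axial elongation) to lift the degeneracy.
[Nb(ox)Cl₄]−: Ligand charges: each oxalate is −2; each chloride is −1. With an overall charge of −1 the niobium centre must be in the +5 oxidation state. Group 5 minus oxidation state 5 gives a d⁰ configuration. The d⁰ configuration leaves the e_g set evenly filled (or empty) — no strong Jahn–Teller driving force.

[CuF₆]⁴−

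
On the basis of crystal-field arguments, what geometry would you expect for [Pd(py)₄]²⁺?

square planar

Ligand charges: pyridine is neutral. With an overall charge of +2 the palladium centre must be in the +2 oxidation state.
Group 10 minus oxidation state 2 gives a d⁸ configuration.
With 4 monodentate ligands the coordination number is 4.
A 4d d⁸ ion has a large crystal-field splitting; square planar leaves the high-energy d_{x²−y²} orbital empty and maximises CFSE.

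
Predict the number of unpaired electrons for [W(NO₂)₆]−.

Each nitro (N-bound nitrite) is −1; balancing the −1 overall charge requires W(V).
Tungsten is a group-6 element; W(V) is therefore d¹.
In an octahedral field the d¹ configuration is t₂g¹e_g⁰ (only one arrangement possible), giving 1 unpaired electron.

1 unpaired electron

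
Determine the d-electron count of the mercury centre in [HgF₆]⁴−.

d¹⁰

Summing ligand charges against the −4 overall charge gives an oxidation state of +2 for mercury.
Group 12 minus oxidation state 2 gives a d¹⁰ configuration.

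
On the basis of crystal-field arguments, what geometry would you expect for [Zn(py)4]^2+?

tetrahedral

Ligand charges: pyridine is neutral. With an overall charge of +2 the zinc centre must be in the +2 oxidation state.
Zn sits in group 12, so the d-electron count is 12 − 2 = 10.
With 4 monodentate ligands the coordination number is 4.
A d¹⁰ ion has no crystal-field stabilisation preference between square planar and tetrahedral, so four ligands adopt the sterically favoured tetrahedral geometry.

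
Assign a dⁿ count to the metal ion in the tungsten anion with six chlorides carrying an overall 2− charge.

d²

Summing ligand charges against the −2 overall charge gives an oxidation state of +4 for tungsten.
Group 6 minus oxidation state 4 gives a d² configuration.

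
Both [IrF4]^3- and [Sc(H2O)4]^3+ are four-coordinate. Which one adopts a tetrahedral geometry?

[Sc(H2O)4]^3+

For [IrF4]^3-: Summing ligand charges against the −3 overall charge gives an oxidation state of +1 for iridium. Iridium is a group-9 element; Ir(I) is therefore d⁸. A 5d d⁸ ion has a large crystal-field splitting; square planar leaves the high-energy d_{x²−y²} orbital empty and maximises CFSE. → square planar.
For [Sc(H2O)4]^3+: Ligand charges: water is neutral. With an overall charge of +3 the scandium centre must be in the +3 oxidation state. Scandium is a group-3 element; Sc(III) is therefore d⁰. A d⁰ ion has no crystal-field stabilisation preference between square planar and tetrahedral, so four ligands adopt the sterically favoured tetrahedral geometry. → tetrahedral.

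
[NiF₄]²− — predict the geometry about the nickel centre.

tetrahedral

Ligand charges: each fluoride is −1. With an overall charge of −2 the nickel centre must be in the +2 oxidation state.
Group 10 minus oxidation state 2 gives a d⁸ configuration.
With 4 monodentate ligands the coordination number is 4.
Fluoride is a weak-field ligand.
With weak-field ligands the CFSE gain from square planar is small, so a 3d d⁸ ion takes the sterically preferred tetrahedral geometry.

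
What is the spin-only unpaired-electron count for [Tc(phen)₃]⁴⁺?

1,10-phenanthroline is neutral; balancing the +4 overall charge requires Tc(IV).
Technetium is a group-7 element; Tc(IV) is therefore d³.
Counting donor atoms: 3×1,10-phenanthroline (bidentate) → 6 donors. Coordination number = 6.
In an octahedral field the d³ configuration is t₂g³e_g⁰ (only one arrangement possible), giving 3 unpaired electrons.

3 unpaired electrons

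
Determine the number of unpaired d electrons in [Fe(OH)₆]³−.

5

Each hydroxide is −1; balancing the −3 overall charge requires Fe(III).
Group 8 minus oxidation state 3 gives a d⁵ configuration.
The spin state decides the count: Hydroxide is a weak-field ligand for a first-row metal, so the complex is high-spin.
An octahedral high-spin d⁵ ion is t₂g³e_g², giving 5 unpaired electrons.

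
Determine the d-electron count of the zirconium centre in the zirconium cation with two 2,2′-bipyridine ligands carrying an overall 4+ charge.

d⁰

2,2′-bipyridine is neutral; balancing the +4 overall charge requires Zr(IV).
Zirconium is a group-4 element; Zr(IV) is therefore d⁰.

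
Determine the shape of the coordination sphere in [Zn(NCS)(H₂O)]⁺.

Ligand charges: each isothiocyanate is −1; water is neutral. With an overall charge of +1 the zinc centre must be in the +2 oxidation state.
Zinc is a group-12 element; Zn(II) is therefore d¹⁰.
With 2 monodentate ligands the coordination number is 2.
A d¹⁰ ion with only two ligands adopts a linear arrangement (sp hybridisation; no CFSE preference).

linear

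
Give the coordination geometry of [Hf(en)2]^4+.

tetrahedral

Ligand charges: ethylenediamine is neutral. With an overall charge of +4 the hafnium centre must be in the +4 oxidation state.
Group 4 minus oxidation state 4 gives a d⁰ configuration.
Counting donor atoms: 2×ethylenediamine (bidentate) → 4 donors. Coordination number = 4.
A d⁰ ion has no crystal-field stabilisation preference between square planar and tetrahedral, so four ligands adopt the sterically favoured tetrahedral geometry.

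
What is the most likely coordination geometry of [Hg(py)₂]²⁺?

Pyridine is neutral; balancing the +2 overall charge requires Hg(II).
Mercury is a group-12 element; Hg(II) is therefore d¹⁰.
With 2 monodentate ligands the coordination number is 2.
A d¹⁰ ion with only two ligands adopts a linear arrangement (sp hybridisation; no CFSE preference).

linear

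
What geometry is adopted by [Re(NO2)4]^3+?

Ligand charges: each nitro (N-bound nitrite) is −1. With an overall charge of +3 the rhenium centre must be in the +7 oxidation state.
Re sits in group 7, so the d-electron count is 7 − 7 = 0.
With 4 monodentate ligands the coordination number is 4.
A d⁰ ion has no crystal-field stabilisation preference between square planar and tetrahedral, so four ligands adopt the sterically favoured tetrahedral geometry.

tetrahedral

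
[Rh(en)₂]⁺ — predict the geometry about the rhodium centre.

square planar

Ethylenediamine is neutral; balancing the +1 overall charge requires Rh(I).
Group 9 minus oxidation state 1 gives a d⁸ configuration.
Counting donor atoms: 2×ethylenediamine (bidentate) → 4 donors. Coordination number = 4.
A 4d d⁸ ion has a large crystal-field splitting; square planar leaves the high-energy d_{x²−y²} orbital empty and maximises CFSE.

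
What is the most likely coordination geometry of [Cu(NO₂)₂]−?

linear

Summing ligand charges against the −1 overall charge gives an oxidation state of +1 for copper.
Copper is a group-11 element; Cu(I) is therefore d¹⁰.
With 2 monodentate ligands the coordination number is 2.
A d¹⁰ ion with only two ligands adopts a linear arrangement (sp hybridisation; no CFSE preference).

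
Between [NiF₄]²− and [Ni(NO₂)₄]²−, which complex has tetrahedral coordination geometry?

[NiF₄]²−

For [NiF₄]²−: Summing ligand charges against the −2 overall charge gives an oxidation state of +2 for nickel. Group 10 minus oxidation state 2 gives a d⁸ configuration. Fluoride is a weak-field ligand. With weak-field ligands the CFSE gain from square planar is small, so a 3d d⁸ ion takes the sterically preferred tetrahedral geometry. → tetrahedral.
For [Ni(NO₂)₄]²−: Ligand charges: each nitro (N-bound nitrite) is −1. With an overall charge of −2 the nickel centre must be in the +2 oxidation state. Group 10 minus oxidation state 2 gives a d⁸ configuration. Nitro (N-bound nitrite) is a strong-field ligand (high in the spectrochemical series). A 3d d⁸ ion with strong-field ligands gains enough CFSE to favour square planar over tetrahedral. → square planar.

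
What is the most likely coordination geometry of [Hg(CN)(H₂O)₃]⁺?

tetrahedral

Summing ligand charges against the +1 overall charge gives an oxidation state of +2 for mercury.
Mercury is a group-12 element; Hg(II) is therefore d¹⁰.
With 4 monodentate ligands the coordination number is 4.
A d¹⁰ ion has no crystal-field stabilisation preference between square planar and tetrahedral, so four ligands adopt the sterically favoured tetrahedral geometry.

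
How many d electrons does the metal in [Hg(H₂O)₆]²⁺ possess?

d¹⁰

Ligand charges: water is neutral. With an overall charge of +2 the mercury centre must be in the +2 oxidation state.
Hg sits in group 12, so the d-electron count is 12 − 2 = 10.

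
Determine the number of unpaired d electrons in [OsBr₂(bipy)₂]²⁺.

2

Summing ligand charges against the +2 overall charge gives an oxidation state of +4 for osmium.
Osmium is a group-8 element; Os(IV) is therefore d⁴.
Counting donor atoms: 2×bromide (monodentate) → 2 donors; 2×2,2′-bipyridine (bidentate) → 4 donors. Coordination number = 6.
The spin state decides the count: a 5d ion has a large Δₒ and is invariably low-spin.
An octahedral low-spin d⁴ ion is t₂g⁴e_g⁰, giving 2 unpaired electrons.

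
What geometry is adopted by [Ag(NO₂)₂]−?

Each nitro (N-bound nitrite) is −1; balancing the −1 overall charge requires Ag(I).
Group 11 minus oxidation state 1 gives a d¹⁰ configuration.
Coordination number: 2.
A d¹⁰ ion with only two ligands adopts a linear arrangement (sp hybridisation; no CFSE preference).

linear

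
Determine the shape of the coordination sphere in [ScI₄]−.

Ligand charges: each iodide is −1. With an overall charge of −1 the scandium centre must be in the +3 oxidation state.
Sc sits in group 3, so the d-electron count is 3 − 3 = 0.
With 4 monodentate ligands the coordination number is 4.
A d⁰ ion has no crystal-field stabilisation preference between square planar and tetrahedral, so four ligands adopt the sterically favoured tetrahedral geometry.

tetrahedral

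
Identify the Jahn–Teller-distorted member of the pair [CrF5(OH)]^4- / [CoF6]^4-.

[CrF5(OH)]^4-: Summing ligand charges against the −4 overall charge gives an oxidation state of +2 for chromium. Cr sits in group 6, so the d-electron count is 6 − 2 = 4. Fluoride and hydroxide are weak-field ligands for a first-row metal, so the complex is high-spin. The t₂g³e_g¹ (high-spin) configuration has an unevenly filled e_g set; the Jahn–Teller theorem predicts a tetragonal distortion (typically axial elongation) to lift the degeneracy.
[CoF6]^4-: Each fluoride is −1; balancing the −4 overall charge requires Co(II). Cobalt is a group-9 element; Co(II) is therefore d⁷. Fluoride is a weak-field ligand for a first-row metal, so the complex is high-spin. The d⁷ configuration leaves the e_g set evenly filled (or empty) — no strong Jahn–Teller driving force.

[CrF5(OH)]^4-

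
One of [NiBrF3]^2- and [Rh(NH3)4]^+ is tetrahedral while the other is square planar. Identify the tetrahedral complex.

[NiBrF3]^2-

For [NiBrF3]^2-: Each bromide is −1; each fluoride is −1; balancing the −2 overall charge requires Ni(II). Nickel is a group-10 element; Ni(II) is therefore d⁸. Bromide and fluoride are weak-field ligands. With weak-field ligands the CFSE gain from square planar is small, so a 3d d⁸ ion takes the sterically preferred tetrahedral geometry. → tetrahedral.
For [Rh(NH3)4]^+: Ligand charges: ammonia is neutral. With an overall charge of +1 the rhodium centre must be in the +1 oxidation state. Rhodium is a group-9 element; Rh(I) is therefore d⁸. A 4d d⁸ ion has a large crystal-field splitting; square planar leaves the high-energy d_{x²−y²} orbital empty and maximises CFSE. → square planar.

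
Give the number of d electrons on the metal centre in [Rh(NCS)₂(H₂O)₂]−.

Each isothiocyanate is −1; water is neutral; balancing the −1 overall charge requires Rh(I).
Rhodium is a group-9 element; Rh(I) is therefore d⁸.

d⁸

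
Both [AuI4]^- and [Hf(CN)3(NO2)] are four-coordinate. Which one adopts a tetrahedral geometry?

For [AuI4]^-: Ligand charges: each iodide is −1. With an overall charge of −1 the gold centre must be in the +3 oxidation state. Group 11 minus oxidation state 3 gives a d⁸ configuration. A 5d d⁸ ion has a large crystal-field splitting; square planar leaves the high-energy d_{x²−y²} orbital empty and maximises CFSE. → square planar.
For [Hf(CN)3(NO2)]: Each cyanide is −1; each nitro (N-bound nitrite) is −1; balancing the 0 overall charge requires Hf(IV). Hafnium is a group-4 element; Hf(IV) is therefore d⁰. A d⁰ ion has no crystal-field stabilisation preference between square planar and tetrahedral, so four ligands adopt the sterically favoured tetrahedral geometry. → tetrahedral.

[Hf(CN)3(NO2)]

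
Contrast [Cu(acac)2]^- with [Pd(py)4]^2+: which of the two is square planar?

[Pd(py)4]^2+

For [Cu(acac)2]^-: Summing ligand charges against the −1 overall charge gives an oxidation state of +1 for copper. Copper is a group-11 element; Cu(I) is therefore d¹⁰. A d¹⁰ ion has no crystal-field stabilisation preference between square planar and tetrahedral, so four ligands adopt the sterically favoured tetrahedral geometry. → tetrahedral.
For [Pd(py)4]^2+: Pyridine is neutral; balancing the +2 overall charge requires Pd(II). Group 10 minus oxidation state 2 gives a d⁸ configuration. A 4d d⁸ ion has a large crystal-field splitting; square planar leaves the high-energy d_{x²−y²} orbital empty and maximises CFSE. → square planar.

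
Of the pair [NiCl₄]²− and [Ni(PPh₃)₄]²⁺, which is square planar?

For [NiCl₄]²−: Summing ligand charges against the −2 overall charge gives an oxidation state of +2 for nickel. Group 10 minus oxidation state 2 gives a d⁸ configuration. Chloride is a weak-field ligand. With weak-field ligands the CFSE gain from square planar is small, so a 3d d⁸ ion takes the sterically preferred tetrahedral geometry. → tetrahedral.
For [Ni(PPh₃)₄]²⁺: Summing ligand charges against the +2 overall charge gives an oxidation state of +2 for nickel. Nickel is a group-10 element; Ni(II) is therefore d⁸. Triphenylphosphine is a strong-field ligand (high in the spectrochemical series). A 3d d⁸ ion with strong-field ligands gains enough CFSE to favour square planar over tetrahedral. → square planar.

[Ni(PPh₃)₄]²⁺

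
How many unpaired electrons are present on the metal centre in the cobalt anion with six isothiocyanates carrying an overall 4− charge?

Summing ligand charges against the −4 overall charge gives an oxidation state of +2 for cobalt.
Co sits in group 9, so the d-electron count is 9 − 2 = 7.
The spin state decides the count: Isothiocyanate is a weak-field ligand for a first-row metal, so the complex is high-spin.
An octahedral high-spin d⁷ ion is t₂g⁵e_g², giving 3 unpaired electrons.

3 unpaired electrons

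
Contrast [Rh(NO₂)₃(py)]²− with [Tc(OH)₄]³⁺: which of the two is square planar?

For [Rh(NO₂)₃(py)]²−: Each nitro (N-bound nitrite) is −1; pyridine is neutral; balancing the −2 overall charge requires Rh(I). Rh sits in group 9, so the d-electron count is 9 − 1 = 8. A 4d d⁸ ion has a large crystal-field splitting; square planar leaves the high-energy d_{x²−y²} orbital empty and maximises CFSE. → square planar.
For [Tc(OH)₄]³⁺: Summing ligand charges against the +3 overall charge gives an oxidation state of +7 for technetium. Technetium is a group-7 element; Tc(VII) is therefore d⁰. A d⁰ ion has no crystal-field stabilisation preference between square planar and tetrahedral, so four ligands adopt the sterically favoured tetrahedral geometry. → tetrahedral.

[Rh(NO₂)₃(py)]²−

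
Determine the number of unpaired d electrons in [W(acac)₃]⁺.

2

Each acetylacetonate is −1; balancing the +1 overall charge requires W(IV).
W sits in group 6, so the d-electron count is 6 − 4 = 2.
Counting donor atoms: 3×acetylacetonate (bidentate) → 6 donors. Coordination number = 6.
In an octahedral field the d² configuration is t₂g²e_g⁰ (only one arrangement possible), giving 2 unpaired electrons.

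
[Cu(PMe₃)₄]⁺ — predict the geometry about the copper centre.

Summing ligand charges against the +1 overall charge gives an oxidation state of +1 for copper.
Group 11 minus oxidation state 1 gives a d¹⁰ configuration.
With 4 monodentate ligands the coordination number is 4.
A d¹⁰ ion has no crystal-field stabilisation preference between square planar and tetrahedral, so four ligands adopt the sterically favoured tetrahedral geometry.

tetrahedral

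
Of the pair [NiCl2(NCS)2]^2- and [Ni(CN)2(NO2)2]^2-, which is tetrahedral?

For [NiCl2(NCS)2]^2-: Summing ligand charges against the −2 overall charge gives an oxidation state of +2 for nickel. Ni sits in group 10, so the d-electron count is 10 − 2 = 8. Chloride and isothiocyanate are weak-field ligands. With weak-field ligands the CFSE gain from square planar is small, so a 3d d⁸ ion takes the sterically preferred tetrahedral geometry. → tetrahedral.
For [Ni(CN)2(NO2)2]^2-: Summing ligand charges against the −2 overall charge gives an oxidation state of +2 for nickel. Ni sits in group 10, so the d-electron count is 10 − 2 = 8. Cyanide and nitro (N-bound nitrite) are strong-field ligands (high in the spectrochemical series). A 3d d⁸ ion with strong-field ligands gains enough CFSE to favour square planar over tetrahedral. → square planar.

[NiCl2(NCS)2]^2-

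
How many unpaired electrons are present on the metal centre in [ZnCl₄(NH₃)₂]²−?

Summing ligand charges against the −2 overall charge gives an oxidation state of +2 for zinc.
Group 12 minus oxidation state 2 gives a d¹⁰ configuration.
In an octahedral field the d¹⁰ configuration is t₂g⁶e_g⁴, giving 0 unpaired electrons.

0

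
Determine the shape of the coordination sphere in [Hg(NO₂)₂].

linear

Summing ligand charges against the 0 overall charge gives an oxidation state of +2 for mercury.
Group 12 minus oxidation state 2 gives a d¹⁰ configuration.
With 2 monodentate ligands the coordination number is 2.
A d¹⁰ ion with only two ligands adopts a linear arrangement (sp hybridisation; no CFSE preference).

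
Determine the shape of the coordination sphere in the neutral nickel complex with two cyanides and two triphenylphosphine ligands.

Ligand charges: each cyanide is −1; triphenylphosphine is neutral. With an overall charge of 0 the nickel centre must be in the +2 oxidation state.
Group 10 minus oxidation state 2 gives a d⁸ configuration.
With 4 monodentate ligands the coordination number is 4.
Cyanide and triphenylphosphine are strong-field ligands (high in the spectrochemical series).
A 3d d⁸ ion with strong-field ligands gains enough CFSE to favour square planar over tetrahedral.

square planar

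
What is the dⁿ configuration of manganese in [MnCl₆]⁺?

d⁰

Summing ligand charges against the +1 overall charge gives an oxidation state of +7 for manganese.
Mn sits in group 7, so the d-electron count is 7 − 7 = 0.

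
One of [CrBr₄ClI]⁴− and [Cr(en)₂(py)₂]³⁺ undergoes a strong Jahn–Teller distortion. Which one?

[CrBr₄ClI]⁴−: Summing ligand charges against the −4 overall charge gives an oxidation state of +2 for chromium. Cr sits in group 6, so the d-electron count is 6 − 2 = 4. Bromide, chloride, and iodide are weak-field ligands for a first-row metal, so the complex is high-spin. The t₂g³e_g¹ (high-spin) configuration has an unevenly filled e_g set; the Jahn–Teller theorem predicts a tetragonal distortion (typically axial elongation) to lift the degeneracy.
[Cr(en)₂(py)₂]³⁺: Ethylenediamine is neutral; pyridine is neutral; balancing the +3 overall charge requires Cr(III). Cr sits in group 6, so the d-electron count is 6 − 3 = 3. The d³ configuration leaves the e_g set evenly filled (or empty) — no strong Jahn–Teller driving force.

[CrBr₄ClI]⁴−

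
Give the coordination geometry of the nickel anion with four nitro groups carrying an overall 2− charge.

square planar

Each nitro (N-bound nitrite) is −1; balancing the −2 overall charge requires Ni(II).
Group 10 minus oxidation state 2 gives a d⁸ configuration.
Coordination number: 4.
Nitro (N-bound nitrite) is a strong-field ligand (high in the spectrochemical series).
A 3d d⁸ ion with strong-field ligands gains enough CFSE to favour square planar over tetrahedral.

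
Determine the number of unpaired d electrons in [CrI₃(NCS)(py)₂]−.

Each iodide is −1; each isothiocyanate is −1; pyridine is neutral; balancing the −1 overall charge requires Cr(III).
Group 6 minus oxidation state 3 gives a d³ configuration.
In an octahedral field the d³ configuration is t₂g³e_g⁰ (only one arrangement possible), giving 3 unpaired electrons.

3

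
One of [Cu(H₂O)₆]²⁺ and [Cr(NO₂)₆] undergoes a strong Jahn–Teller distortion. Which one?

[Cu(H₂O)₆]²⁺

[Cu(H₂O)₆]²⁺: Ligand charges: water is neutral. With an overall charge of +2 the copper centre must be in the +2 oxidation state. Cu sits in group 11, so the d-electron count is 11 − 2 = 9. The t₂g⁶e_g³ configuration has an unevenly filled e_g set; the Jahn–Teller theorem predicts a tetragonal distortion (typically axial elongation) to lift the degeneracy.
[Cr(NO₂)₆]: Each nitro (N-bound nitrite) is −1; balancing the 0 overall charge requires Cr(VI). Chromium is a group-6 element; Cr(VI) is therefore d⁰. The d⁰ configuration leaves the e_g set evenly filled (or empty) — no strong Jahn–Teller driving force.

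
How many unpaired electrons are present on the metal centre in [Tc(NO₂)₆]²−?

3

Ligand charges: each nitro (N-bound nitrite) is −1. With an overall charge of −2 the technetium centre must be in the +4 oxidation state.
Group 7 minus oxidation state 4 gives a d³ configuration.
In an octahedral field the d³ configuration is t₂g³e_g⁰ (only one arrangement possible), giving 3 unpaired electrons.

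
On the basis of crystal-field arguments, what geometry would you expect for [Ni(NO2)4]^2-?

square planar

Summing ligand charges against the −2 overall charge gives an oxidation state of +2 for nickel.
Group 10 minus oxidation state 2 gives a d⁸ configuration.
Coordination number: 4.
Nitro (N-bound nitrite) is a strong-field ligand (high in the spectrochemical series).
A 3d d⁸ ion with strong-field ligands gains enough CFSE to favour square planar over tetrahedral.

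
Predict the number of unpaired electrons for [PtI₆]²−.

0

Each iodide is −1; balancing the −2 overall charge requires Pt(IV).
Platinum is a group-10 element; Pt(IV) is therefore d⁶.
The spin state decides the count: a 5d ion has a large Δₒ and is invariably low-spin.
An octahedral low-spin d⁶ ion is t₂g⁶e_g⁰, giving 0 unpaired electrons.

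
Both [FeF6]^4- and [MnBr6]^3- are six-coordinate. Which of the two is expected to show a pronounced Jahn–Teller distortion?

[FeF6]^4-: Summing ligand charges against the −4 overall charge gives an oxidation state of +2 for iron. Group 8 minus oxidation state 2 gives a d⁶ configuration. Fluoride is a weak-field ligand for a first-row metal, so the complex is high-spin. The d⁶ configuration leaves the e_g set evenly filled (or empty) — no strong Jahn–Teller driving force.
[MnBr6]^3-: Summing ligand charges against the −3 overall charge gives an oxidation state of +3 for manganese. Mn sits in group 7, so the d-electron count is 7 − 3 = 4. Bromide is a weak-field ligand for a first-row metal, so the complex is high-spin. The t₂g³e_g¹ (high-spin) configuration has an unevenly filled e_g set; the Jahn–Teller theorem predicts a tetragonal distortion (typically axial elongation) to lift the degeneracy.

[MnBr6]^3-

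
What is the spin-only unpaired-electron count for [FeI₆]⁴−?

4

Summing ligand charges against the −4 overall charge gives an oxidation state of +2 for iron.
Fe sits in group 8, so the d-electron count is 8 − 2 = 6.
The spin state decides the count: Iodide is a weak-field ligand for a first-row metal, so the complex is high-spin.
An octahedral high-spin d⁶ ion is t₂g⁴e_g², giving 4 unpaired electrons.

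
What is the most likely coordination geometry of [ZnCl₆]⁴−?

octahedral

Ligand charges: each chloride is −1. With an overall charge of −4 the zinc centre must be in the +2 oxidation state.
Group 12 minus oxidation state 2 gives a d¹⁰ configuration.
With 6 monodentate ligands the coordination number is 6.
Six donors around a single metal centre give an octahedral coordination sphere.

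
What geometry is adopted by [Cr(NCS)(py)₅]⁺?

octahedral

Ligand charges: each isothiocyanate is −1; pyridine is neutral. With an overall charge of +1 the chromium centre must be in the +2 oxidation state.
Cr sits in group 6, so the d-electron count is 6 − 2 = 4.
Coordination number: 6.
Six donors around a single metal centre give an octahedral coordination sphere.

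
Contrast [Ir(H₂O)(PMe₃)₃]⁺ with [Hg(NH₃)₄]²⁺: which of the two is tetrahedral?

[Hg(NH₃)₄]²⁺

For [Ir(H₂O)(PMe₃)₃]⁺: Ligand charges: water is neutral; trimethylphosphine is neutral. With an overall charge of +1 the iridium centre must be in the +1 oxidation state. Ir sits in group 9, so the d-electron count is 9 − 1 = 8. A 5d d⁸ ion has a large crystal-field splitting; square planar leaves the high-energy d_{x²−y²} orbital empty and maximises CFSE. → square planar.
For [Hg(NH₃)₄]²⁺: Ligand charges: ammonia is neutral. With an overall charge of +2 the mercury centre must be in the +2 oxidation state. Hg sits in group 12, so the d-electron count is 12 − 2 = 10. A d¹⁰ ion has no crystal-field stabilisation preference between square planar and tetrahedral, so four ligands adopt the sterically favoured tetrahedral geometry. → tetrahedral.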